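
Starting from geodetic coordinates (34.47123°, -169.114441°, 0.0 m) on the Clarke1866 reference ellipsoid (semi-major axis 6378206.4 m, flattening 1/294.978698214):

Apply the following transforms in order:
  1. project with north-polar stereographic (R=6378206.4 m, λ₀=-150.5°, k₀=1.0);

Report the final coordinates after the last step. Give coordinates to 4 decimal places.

start: φ=34.471230°, λ=-169.114441°, h=0.000 m
→ stereo (R=6378206.4, λ₀=-150.5°): E=-2143595.5388, N=-6364258.5924

E=-2143595.5388 m, N=-6364258.5924 m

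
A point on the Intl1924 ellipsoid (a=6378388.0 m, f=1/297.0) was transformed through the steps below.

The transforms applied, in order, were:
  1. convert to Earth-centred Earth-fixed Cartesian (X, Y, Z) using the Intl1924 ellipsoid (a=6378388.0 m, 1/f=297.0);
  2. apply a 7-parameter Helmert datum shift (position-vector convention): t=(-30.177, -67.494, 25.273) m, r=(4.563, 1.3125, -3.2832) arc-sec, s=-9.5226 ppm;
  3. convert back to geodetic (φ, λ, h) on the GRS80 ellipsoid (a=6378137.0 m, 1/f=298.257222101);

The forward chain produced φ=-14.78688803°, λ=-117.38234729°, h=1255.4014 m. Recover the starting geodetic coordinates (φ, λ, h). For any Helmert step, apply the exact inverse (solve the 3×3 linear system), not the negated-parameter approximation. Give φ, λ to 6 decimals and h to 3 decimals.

φ=-14.786721°, λ=-117.381237°, h=1005.975 m

start: φ=-14.786888°, λ=-117.382347°, h=1255.401 m
→ ECEF (a=6378137.000, f=1/298.257222101): X=-2837498.1190, Y=-5478219.1729, Z=-1617632.3900
→ Helmert⁻¹: X=-2837397.4694, Y=-5478284.7936, Z=-1617569.9314
→ geod (Bowring, a=6378388.000): φ=-14.78672100°, λ=-117.38123700°, h=1005.9750 m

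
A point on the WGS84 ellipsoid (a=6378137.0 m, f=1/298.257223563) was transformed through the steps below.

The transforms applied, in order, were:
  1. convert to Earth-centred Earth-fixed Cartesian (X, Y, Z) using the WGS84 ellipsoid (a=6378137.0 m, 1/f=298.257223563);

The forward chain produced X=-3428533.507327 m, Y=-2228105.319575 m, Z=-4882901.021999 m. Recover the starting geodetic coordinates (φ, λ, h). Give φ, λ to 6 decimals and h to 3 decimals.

start: X=-3428533.5073, Y=-2228105.3196, Z=-4882901.0220 m
→ geod (Bowring, a=6378137.000): φ=-50.24654000°, λ=-146.98131900°, h=3290.9220 m

φ=-50.246540°, λ=-146.981319°, h=3290.922 m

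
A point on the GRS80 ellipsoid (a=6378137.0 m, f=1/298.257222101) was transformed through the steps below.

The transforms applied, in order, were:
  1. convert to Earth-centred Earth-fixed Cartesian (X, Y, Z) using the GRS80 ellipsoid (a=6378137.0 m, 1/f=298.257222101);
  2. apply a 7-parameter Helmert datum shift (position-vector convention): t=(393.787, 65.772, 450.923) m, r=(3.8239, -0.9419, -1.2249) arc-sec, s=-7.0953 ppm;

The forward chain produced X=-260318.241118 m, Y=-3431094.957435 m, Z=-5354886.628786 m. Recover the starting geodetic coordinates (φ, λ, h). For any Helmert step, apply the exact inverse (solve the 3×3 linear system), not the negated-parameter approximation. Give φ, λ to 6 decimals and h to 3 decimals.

φ=-57.451014°, λ=-94.345132°, h=2635.222 m

start: X=-260318.2411, Y=-3431094.9574, Z=-5354886.6288 m
→ Helmert⁻¹: X=-260717.9561, Y=-3431285.9040, Z=-5355310.7473
→ geod (Bowring, a=6378137.000): φ=-57.45101400°, λ=-94.34513200°, h=2635.2220 m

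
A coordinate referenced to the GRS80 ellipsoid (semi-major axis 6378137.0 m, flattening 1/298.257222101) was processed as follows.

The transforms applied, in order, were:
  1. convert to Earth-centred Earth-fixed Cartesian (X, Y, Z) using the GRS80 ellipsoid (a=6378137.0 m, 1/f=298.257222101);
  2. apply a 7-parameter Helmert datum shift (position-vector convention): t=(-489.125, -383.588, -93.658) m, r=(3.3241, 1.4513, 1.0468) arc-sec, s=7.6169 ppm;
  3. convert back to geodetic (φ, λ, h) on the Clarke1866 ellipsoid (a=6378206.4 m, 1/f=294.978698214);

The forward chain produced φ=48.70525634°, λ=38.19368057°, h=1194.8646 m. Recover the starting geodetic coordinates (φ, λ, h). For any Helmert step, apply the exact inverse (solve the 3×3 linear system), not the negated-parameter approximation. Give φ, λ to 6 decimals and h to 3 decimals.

start: φ=48.705256°, λ=38.193681°, h=1194.865 m
→ ECEF (a=6378206.400, f=1/294.978698214): X=3315063.6444, Y=2608105.8502, Z=4769684.5804
→ Helmert⁻¹: X=3315507.1935, Y=2608529.6108, Z=4769723.1977
→ geod (Bowring, a=6378137.000): φ=48.69923900°, λ=38.19447900°, h=1562.1780 m

φ=48.699239°, λ=38.194479°, h=1562.178 m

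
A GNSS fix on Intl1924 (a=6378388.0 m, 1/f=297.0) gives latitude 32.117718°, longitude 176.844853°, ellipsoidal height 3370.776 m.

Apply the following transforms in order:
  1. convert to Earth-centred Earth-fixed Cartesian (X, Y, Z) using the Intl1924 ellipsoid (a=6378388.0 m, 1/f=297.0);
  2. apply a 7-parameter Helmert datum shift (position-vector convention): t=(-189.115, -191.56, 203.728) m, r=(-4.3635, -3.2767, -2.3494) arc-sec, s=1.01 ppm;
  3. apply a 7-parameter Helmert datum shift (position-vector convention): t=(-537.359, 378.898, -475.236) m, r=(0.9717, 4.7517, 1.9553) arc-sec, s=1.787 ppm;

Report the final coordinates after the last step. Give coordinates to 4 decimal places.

X=-5402734.7542 m, Y=298031.7382 m, Z=3373108.2450 m

start: φ=32.117718°, λ=176.844853°, h=3370.776 m
→ ECEF (a=6378388.000, f=1/297.0): X=-5402017.8653, Y=297777.7781, Z=3373336.5789
→ Helmert 7p (PV): X=-5402262.6331, Y=297719.4115, Z=3373451.5986
→ Helmert 7p (PV): X=-5402734.7542, Y=298031.7382, Z=3373108.2450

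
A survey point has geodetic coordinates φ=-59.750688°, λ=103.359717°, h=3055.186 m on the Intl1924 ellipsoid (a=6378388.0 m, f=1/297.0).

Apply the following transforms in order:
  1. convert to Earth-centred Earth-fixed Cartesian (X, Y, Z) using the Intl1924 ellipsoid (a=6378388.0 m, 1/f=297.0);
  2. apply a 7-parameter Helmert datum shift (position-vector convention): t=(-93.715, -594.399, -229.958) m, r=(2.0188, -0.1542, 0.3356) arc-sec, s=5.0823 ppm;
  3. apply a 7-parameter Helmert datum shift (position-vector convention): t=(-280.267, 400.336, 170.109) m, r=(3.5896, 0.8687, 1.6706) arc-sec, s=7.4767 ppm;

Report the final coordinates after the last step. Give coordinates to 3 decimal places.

start: φ=-59.750688°, λ=103.359717°, h=3055.186 m
→ ECEF (a=6378388.000, f=1/297.0): X=-744679.4769, Y=3135614.5987, Z=-5489293.9453
→ Helmert 7p (PV): X=-744777.9746, Y=3135088.6505, Z=-5489521.6685
→ Helmert 7p (PV): X=-745112.3220, Y=3135601.9285, Z=-5489334.9063

X=-745112.322 m, Y=3135601.929 m, Z=-5489334.906 m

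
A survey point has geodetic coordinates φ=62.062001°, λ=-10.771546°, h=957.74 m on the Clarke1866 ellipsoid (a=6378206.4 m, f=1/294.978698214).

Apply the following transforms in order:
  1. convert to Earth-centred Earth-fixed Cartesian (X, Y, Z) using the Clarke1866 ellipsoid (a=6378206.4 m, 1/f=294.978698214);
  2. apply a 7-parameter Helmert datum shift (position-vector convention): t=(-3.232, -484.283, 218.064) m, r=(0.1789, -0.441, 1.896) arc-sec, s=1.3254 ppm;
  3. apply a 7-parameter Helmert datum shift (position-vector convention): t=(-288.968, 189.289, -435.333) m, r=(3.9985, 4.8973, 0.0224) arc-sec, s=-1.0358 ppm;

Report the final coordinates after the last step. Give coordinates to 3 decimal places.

start: φ=62.062001°, λ=-10.771546°, h=957.740 m
→ ECEF (a=6378206.400, f=1/294.978698214): X=2943863.5437, Y=-560056.9783, Z=5612406.9236
→ Helmert 7p (PV): X=2943857.3620, Y=-560519.8112, Z=5612638.2346
→ Helmert 7p (PV): X=2943698.6652, Y=-560438.4244, Z=5612116.3270

X=2943698.665 m, Y=-560438.424 m, Z=5612116.327 m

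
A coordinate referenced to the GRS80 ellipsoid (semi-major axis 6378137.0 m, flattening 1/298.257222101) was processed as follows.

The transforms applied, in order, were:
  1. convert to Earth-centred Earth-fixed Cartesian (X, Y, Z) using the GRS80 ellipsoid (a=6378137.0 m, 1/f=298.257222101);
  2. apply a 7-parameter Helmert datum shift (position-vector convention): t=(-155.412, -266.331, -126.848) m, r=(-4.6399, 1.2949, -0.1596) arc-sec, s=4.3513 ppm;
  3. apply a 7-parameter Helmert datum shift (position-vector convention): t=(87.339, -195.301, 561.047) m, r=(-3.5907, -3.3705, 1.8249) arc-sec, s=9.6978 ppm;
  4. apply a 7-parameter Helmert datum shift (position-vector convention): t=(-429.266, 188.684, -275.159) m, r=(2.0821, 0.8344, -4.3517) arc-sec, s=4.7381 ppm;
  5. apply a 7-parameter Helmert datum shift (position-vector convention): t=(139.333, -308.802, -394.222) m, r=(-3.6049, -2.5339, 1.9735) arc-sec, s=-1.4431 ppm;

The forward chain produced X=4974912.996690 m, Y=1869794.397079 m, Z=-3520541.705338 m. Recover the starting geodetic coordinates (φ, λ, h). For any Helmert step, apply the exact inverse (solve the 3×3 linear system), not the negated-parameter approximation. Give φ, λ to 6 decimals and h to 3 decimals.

φ=-33.694082°, λ=20.605096°, h=3574.875 m

start: X=4974912.9967, Y=1869794.3971, Z=-3520541.7053 m
→ Helmert⁻¹: X=4974755.4914, Y=1870119.8227, Z=-3520180.9924
→ Helmert⁻¹: X=4975135.9711, Y=1869991.7117, Z=-3519887.9063
→ Helmert⁻¹: X=4974959.4051, Y=1870186.1458, Z=-3520463.5505
→ Helmert⁻¹: X=4975113.8213, Y=1870527.3750, Z=-3520248.0742
→ geod (Bowring, a=6378137.000): φ=-33.69408200°, λ=20.60509600°, h=3574.8750 m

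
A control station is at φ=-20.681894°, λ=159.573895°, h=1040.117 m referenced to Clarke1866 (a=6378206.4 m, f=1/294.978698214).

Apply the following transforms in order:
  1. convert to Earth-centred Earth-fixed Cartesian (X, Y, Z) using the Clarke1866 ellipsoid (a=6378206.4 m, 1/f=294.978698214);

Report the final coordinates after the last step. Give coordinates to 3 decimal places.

X=-5595244.168 m, Y=2083755.026 m, Z=-2238714.983 m

start: φ=-20.681894°, λ=159.573895°, h=1040.117 m
→ ECEF (a=6378206.400, f=1/294.978698214): X=-5595244.1682, Y=2083755.0263, Z=-2238714.9830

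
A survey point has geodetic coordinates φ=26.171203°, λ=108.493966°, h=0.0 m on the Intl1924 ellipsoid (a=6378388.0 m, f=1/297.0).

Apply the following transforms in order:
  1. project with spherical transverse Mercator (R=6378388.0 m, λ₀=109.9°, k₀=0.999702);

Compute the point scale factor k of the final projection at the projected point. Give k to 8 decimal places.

start: φ=26.171203°, λ=108.493966°, h=0.000 m
→ into tm (λ₀=109.9°): φ=26.17120300°, λ−λ₀=-1.40603400°
scale k = 0.99994450

0.99994450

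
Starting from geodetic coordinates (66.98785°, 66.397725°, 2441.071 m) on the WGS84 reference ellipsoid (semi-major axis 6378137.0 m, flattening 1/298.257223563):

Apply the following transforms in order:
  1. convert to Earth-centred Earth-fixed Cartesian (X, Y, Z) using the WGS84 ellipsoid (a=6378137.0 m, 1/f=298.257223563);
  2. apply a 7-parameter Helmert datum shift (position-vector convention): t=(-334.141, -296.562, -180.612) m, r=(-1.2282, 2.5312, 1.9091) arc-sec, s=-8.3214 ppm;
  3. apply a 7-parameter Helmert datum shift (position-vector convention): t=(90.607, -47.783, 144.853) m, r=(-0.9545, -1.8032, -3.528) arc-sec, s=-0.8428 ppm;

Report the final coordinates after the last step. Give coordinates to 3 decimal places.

start: φ=66.987850°, λ=66.397725°, h=2441.071 m
→ ECEF (a=6378137.000, f=1/298.257223563): X=1001538.6994, Y=2292183.4176, Z=5850130.5900
→ Helmert 7p (PV): X=1001246.7987, Y=2291911.8854, Z=5849875.3577
→ Helmert 7p (PV): X=1001324.6227, Y=2291872.1157, Z=5850013.4276

X=1001324.623 m, Y=2291872.116 m, Z=5850013.428 m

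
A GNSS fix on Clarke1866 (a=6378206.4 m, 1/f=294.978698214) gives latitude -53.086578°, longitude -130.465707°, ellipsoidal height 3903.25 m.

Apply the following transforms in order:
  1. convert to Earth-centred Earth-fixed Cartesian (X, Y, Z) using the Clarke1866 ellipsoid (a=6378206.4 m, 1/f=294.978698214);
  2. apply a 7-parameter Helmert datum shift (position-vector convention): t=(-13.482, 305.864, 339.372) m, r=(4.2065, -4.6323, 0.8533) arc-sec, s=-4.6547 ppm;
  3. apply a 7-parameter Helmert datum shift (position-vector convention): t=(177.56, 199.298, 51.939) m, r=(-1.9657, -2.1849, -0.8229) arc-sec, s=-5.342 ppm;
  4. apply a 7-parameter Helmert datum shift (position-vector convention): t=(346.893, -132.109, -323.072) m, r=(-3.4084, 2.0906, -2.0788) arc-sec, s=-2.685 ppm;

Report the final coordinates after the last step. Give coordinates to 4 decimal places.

X=-2492448.7364 m, Y=-2922154.2445 m, Z=-5079161.6202 m

start: φ=-53.086578°, λ=-130.465707°, h=3903.250 m
→ ECEF (a=6378206.400, f=1/294.978698214): X=-2493078.6983, Y=-2922560.3669, Z=-5079253.6692
→ Helmert 7p (PV): X=-2492954.4160, Y=-2922147.6287, Z=-5079006.2457
→ Helmert 7p (PV): X=-2492721.3965, Y=-2921971.1775, Z=-5078925.7337
→ Helmert 7p (PV): X=-2492448.7364, Y=-2922154.2445, Z=-5079161.6202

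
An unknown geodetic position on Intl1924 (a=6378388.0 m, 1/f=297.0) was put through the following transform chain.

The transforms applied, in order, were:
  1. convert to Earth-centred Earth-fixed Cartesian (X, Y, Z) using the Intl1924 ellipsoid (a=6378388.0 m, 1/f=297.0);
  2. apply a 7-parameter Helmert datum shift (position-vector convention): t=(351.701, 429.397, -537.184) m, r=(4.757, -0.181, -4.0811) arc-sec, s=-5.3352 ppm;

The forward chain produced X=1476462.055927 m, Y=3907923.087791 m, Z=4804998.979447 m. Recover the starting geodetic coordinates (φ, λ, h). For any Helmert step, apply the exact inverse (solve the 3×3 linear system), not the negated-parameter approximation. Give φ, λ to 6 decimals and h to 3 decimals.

start: X=1476462.0559, Y=3907923.0878, Z=4804998.9794 m
→ Helmert⁻¹: X=1476045.1314, Y=3907654.5694, Z=4805470.3862
→ geod (Bowring, a=6378388.000): φ=49.19255800°, λ=69.30685800°, h=1054.5610 m

φ=49.192558°, λ=69.306858°, h=1054.561 m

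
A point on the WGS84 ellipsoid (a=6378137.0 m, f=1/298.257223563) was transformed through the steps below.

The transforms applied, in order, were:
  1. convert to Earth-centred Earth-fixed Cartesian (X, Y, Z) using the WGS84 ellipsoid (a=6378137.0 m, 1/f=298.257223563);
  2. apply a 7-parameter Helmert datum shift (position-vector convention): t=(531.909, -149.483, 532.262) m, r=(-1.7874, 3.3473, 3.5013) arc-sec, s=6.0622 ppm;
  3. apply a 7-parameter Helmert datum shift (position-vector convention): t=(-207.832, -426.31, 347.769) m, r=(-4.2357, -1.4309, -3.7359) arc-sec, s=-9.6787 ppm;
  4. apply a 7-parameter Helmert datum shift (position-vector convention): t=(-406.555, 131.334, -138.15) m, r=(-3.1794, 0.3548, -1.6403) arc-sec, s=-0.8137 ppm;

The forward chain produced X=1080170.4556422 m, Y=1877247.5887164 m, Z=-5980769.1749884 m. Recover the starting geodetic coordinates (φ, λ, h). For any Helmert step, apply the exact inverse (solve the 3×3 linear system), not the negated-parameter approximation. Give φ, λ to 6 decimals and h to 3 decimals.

φ=-70.212023°, λ=60.090329°, h=2500.532 m

start: X=1080170.4556, Y=1877247.5887, Z=-5980769.1750 m
→ Helmert⁻¹: X=1080573.2489, Y=1877218.5613, Z=-5980605.0970
→ Helmert⁻¹: X=1080716.0392, Y=1877805.4397, Z=-5980979.6903
→ Helmert⁻¹: X=1080306.5280, Y=1877977.0328, Z=-5981441.8863
→ geod (Bowring, a=6378137.000): φ=-70.21202300°, λ=60.09032900°, h=2500.5320 m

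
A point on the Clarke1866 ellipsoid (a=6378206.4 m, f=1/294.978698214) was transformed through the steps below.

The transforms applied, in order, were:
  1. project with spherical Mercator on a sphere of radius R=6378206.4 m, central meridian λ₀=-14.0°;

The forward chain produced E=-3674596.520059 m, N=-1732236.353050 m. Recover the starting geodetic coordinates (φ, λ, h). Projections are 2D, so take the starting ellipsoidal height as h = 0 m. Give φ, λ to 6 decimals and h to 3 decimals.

start: E=-3674596.5201, N=-1732236.3530 m
→ merc⁻¹: φ=-15.37293600°, λ=-47.00910300°

φ=-15.372936°, λ=-47.009103°, h=0.000 m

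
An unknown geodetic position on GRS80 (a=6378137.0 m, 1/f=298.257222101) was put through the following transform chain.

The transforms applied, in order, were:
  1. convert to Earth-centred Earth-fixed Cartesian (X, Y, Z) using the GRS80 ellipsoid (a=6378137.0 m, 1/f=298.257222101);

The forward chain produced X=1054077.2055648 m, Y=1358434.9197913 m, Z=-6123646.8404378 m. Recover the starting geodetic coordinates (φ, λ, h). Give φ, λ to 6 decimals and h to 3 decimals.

start: X=1054077.2056, Y=1358434.9198, Z=-6123646.8404 m
→ geod (Bowring, a=6378137.000): φ=-74.41592000°, λ=52.19033500°, h=2154.0420 m

φ=-74.415920°, λ=52.190335°, h=2154.042 m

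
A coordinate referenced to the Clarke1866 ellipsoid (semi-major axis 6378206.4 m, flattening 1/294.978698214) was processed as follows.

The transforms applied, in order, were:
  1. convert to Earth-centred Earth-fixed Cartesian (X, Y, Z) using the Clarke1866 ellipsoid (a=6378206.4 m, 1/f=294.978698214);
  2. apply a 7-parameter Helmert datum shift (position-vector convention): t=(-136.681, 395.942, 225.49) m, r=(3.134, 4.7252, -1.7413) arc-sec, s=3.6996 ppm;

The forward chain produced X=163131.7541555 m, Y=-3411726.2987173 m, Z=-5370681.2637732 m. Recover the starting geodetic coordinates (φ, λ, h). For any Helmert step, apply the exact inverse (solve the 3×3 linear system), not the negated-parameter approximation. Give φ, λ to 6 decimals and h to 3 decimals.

start: X=163131.7542, Y=-3411726.2987, Z=-5370681.2638 m
→ Helmert⁻¹: X=163419.6743, Y=-3412189.8424, Z=-5370831.2949
→ geod (Bowring, a=6378206.400): φ=-57.71762100°, λ=-87.25803400°, h=2395.3130 m

φ=-57.717621°, λ=-87.258034°, h=2395.313 m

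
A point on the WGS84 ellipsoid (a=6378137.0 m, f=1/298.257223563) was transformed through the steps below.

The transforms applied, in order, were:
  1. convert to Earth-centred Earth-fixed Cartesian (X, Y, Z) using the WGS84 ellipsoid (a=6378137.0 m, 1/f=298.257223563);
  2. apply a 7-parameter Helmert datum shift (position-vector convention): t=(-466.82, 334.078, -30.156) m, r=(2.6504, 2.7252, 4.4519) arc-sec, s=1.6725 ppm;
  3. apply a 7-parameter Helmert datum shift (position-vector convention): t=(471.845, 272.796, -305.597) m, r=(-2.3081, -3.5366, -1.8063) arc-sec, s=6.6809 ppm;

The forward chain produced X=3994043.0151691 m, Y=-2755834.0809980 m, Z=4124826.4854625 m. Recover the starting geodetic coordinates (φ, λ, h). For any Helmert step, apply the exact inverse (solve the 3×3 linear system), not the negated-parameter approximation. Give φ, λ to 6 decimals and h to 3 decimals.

start: X=3994043.0152, Y=-2755834.0810, Z=4124826.4855 m
→ Helmert⁻¹: X=3993639.3524, Y=-2756099.6495, Z=4125005.2077
→ Helmert⁻¹: X=3993985.4968, Y=-2756462.3156, Z=4125116.6529
→ geod (Bowring, a=6378137.000): φ=40.55596900°, λ=-34.61162600°, h=50.3890 m

φ=40.555969°, λ=-34.611626°, h=50.389 m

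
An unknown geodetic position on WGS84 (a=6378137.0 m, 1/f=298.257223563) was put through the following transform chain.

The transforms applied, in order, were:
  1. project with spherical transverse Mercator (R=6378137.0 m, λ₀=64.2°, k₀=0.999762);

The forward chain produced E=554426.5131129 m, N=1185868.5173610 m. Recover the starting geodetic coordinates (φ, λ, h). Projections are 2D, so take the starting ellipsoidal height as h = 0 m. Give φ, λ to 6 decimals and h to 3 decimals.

φ=10.614758°, λ=69.262265°, h=0.000 m

start: E=554426.5131, N=1185868.5174 m
→ tm⁻¹: φ=10.61475800°, λ=69.26226500°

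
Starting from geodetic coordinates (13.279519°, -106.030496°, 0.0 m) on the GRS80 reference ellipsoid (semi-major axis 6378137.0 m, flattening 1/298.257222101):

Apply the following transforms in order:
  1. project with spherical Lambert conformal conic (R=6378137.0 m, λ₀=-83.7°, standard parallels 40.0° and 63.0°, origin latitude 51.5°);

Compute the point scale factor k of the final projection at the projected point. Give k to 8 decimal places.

1.19421538

start: φ=13.279519°, λ=-106.030496°, h=0.000 m
→ into lcc (λ₀=-83.7°): φ=13.27951900°, λ−λ₀=-22.33049600°
scale k = 1.19421538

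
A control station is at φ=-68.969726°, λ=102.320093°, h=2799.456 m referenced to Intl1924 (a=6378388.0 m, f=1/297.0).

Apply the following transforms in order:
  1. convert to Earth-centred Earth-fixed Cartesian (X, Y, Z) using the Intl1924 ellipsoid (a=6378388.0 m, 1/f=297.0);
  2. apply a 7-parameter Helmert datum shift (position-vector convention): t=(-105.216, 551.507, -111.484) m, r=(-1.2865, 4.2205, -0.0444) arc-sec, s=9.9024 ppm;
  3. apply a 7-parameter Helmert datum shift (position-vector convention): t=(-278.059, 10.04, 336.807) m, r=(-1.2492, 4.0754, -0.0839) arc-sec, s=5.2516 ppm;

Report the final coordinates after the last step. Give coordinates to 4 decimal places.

X=-490680.3012 m, Y=2244325.1175 m, Z=-5933385.3149 m

start: φ=-68.969726°, λ=102.320093°, h=2799.456 m
→ ECEF (a=6378388.000, f=1/297.0): X=-490052.3456, Y=2243802.2049, Z=-5933512.8475
→ Helmert 7p (PV): X=-490283.3414, Y=2244339.0280, Z=-5933687.0552
→ Helmert 7p (PV): X=-490680.3012, Y=2244325.1175, Z=-5933385.3149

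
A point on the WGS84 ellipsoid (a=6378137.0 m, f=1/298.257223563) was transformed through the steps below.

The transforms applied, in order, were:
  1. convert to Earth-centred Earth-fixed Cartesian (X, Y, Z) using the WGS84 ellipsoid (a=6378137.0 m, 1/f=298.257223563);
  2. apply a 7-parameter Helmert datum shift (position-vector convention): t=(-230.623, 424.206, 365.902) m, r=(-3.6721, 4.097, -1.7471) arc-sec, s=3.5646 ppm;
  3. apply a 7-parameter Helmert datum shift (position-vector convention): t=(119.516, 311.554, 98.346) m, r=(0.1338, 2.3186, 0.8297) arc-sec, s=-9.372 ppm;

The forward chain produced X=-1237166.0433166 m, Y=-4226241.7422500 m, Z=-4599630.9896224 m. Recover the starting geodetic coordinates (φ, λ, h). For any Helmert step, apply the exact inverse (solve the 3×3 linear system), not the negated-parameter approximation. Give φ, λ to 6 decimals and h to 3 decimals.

start: X=-1237166.0433, Y=-4226241.7422, Z=-4599630.9896 m
→ Helmert⁻¹: X=-1237262.4511, Y=-4226590.9148, Z=-4599783.6109
→ Helmert⁻¹: X=-1236900.2421, Y=-4226928.6328, Z=-4600232.9349
→ geod (Bowring, a=6378137.000): φ=-46.43943200°, λ=-106.31073600°, h=1641.6960 m

φ=-46.439432°, λ=-106.310736°, h=1641.696 m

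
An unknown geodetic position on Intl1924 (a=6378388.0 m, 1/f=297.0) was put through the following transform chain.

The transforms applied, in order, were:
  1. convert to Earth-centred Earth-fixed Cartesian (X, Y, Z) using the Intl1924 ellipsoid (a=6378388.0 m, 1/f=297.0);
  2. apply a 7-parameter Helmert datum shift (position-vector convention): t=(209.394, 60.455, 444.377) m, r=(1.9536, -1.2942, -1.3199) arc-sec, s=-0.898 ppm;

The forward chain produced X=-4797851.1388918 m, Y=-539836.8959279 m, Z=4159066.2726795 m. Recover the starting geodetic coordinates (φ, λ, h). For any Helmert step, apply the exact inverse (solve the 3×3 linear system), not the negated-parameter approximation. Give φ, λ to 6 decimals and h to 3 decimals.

φ=40.929654°, λ=-173.579914°, h=3153.873 m

start: X=-4797851.1389, Y=-539836.8959, Z=4159066.2727 m
→ Helmert⁻¹: X=-4798035.2934, Y=-539889.1506, Z=4158660.8487
→ geod (Bowring, a=6378388.000): φ=40.92965400°, λ=-173.57991400°, h=3153.8730 m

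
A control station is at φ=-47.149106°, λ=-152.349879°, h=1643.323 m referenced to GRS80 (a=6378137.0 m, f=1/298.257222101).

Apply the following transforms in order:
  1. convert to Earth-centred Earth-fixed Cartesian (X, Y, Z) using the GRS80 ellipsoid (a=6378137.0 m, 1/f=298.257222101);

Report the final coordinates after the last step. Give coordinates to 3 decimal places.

X=-3850269.090 m, Y=-2017162.656 m, Z=-4654258.880 m

start: φ=-47.149106°, λ=-152.349879°, h=1643.323 m
→ ECEF (a=6378137.000, f=1/298.257222101): X=-3850269.0900, Y=-2017162.6557, Z=-4654258.8801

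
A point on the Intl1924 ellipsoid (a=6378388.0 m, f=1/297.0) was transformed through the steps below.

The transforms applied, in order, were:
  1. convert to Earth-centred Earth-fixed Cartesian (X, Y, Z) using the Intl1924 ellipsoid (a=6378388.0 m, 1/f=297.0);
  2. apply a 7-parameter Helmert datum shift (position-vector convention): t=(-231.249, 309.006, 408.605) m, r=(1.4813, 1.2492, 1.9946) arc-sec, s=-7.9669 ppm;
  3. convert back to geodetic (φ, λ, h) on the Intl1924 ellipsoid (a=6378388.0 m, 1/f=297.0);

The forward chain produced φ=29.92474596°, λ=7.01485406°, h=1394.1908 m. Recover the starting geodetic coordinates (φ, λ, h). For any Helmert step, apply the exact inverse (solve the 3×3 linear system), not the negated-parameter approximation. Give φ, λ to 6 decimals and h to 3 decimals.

φ=29.920983°, λ=7.011090°, h=1407.470 m

start: φ=29.924746°, λ=7.014854°, h=1394.191 m
→ ECEF (a=6378388.000, f=1/297.0): X=5492444.8202, Y=675832.8678, Z=3163887.6242
→ Helmert⁻¹: X=5492707.2020, Y=675498.8478, Z=3163532.6368
→ geod (Bowring, a=6378388.000): φ=29.92098300°, λ=7.01109000°, h=1407.4700 m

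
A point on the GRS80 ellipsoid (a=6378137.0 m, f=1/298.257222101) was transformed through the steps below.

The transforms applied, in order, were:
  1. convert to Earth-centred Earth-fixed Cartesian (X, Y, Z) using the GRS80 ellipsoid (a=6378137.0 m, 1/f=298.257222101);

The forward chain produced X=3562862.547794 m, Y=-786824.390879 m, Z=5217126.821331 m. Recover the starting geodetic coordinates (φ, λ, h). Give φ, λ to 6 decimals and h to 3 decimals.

φ=55.212617°, λ=-12.453345°, h=2682.327 m

start: X=3562862.5478, Y=-786824.3909, Z=5217126.8213 m
→ geod (Bowring, a=6378137.000): φ=55.21261700°, λ=-12.45334500°, h=2682.3270 m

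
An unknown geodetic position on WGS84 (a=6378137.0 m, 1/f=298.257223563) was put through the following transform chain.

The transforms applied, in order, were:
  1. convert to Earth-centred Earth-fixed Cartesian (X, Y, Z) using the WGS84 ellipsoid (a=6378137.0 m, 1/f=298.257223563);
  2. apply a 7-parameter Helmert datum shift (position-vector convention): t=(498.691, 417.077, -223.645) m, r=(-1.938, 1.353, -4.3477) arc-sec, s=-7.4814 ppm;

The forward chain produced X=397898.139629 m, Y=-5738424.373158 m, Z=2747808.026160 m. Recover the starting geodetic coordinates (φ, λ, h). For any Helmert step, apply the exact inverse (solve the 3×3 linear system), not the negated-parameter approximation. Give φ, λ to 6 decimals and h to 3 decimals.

φ=25.683446°, λ=-86.037733°, h=1157.459 m

start: X=397898.1396, Y=-5738424.3732, Z=2747808.0262 m
→ Helmert⁻¹: X=397505.3621, Y=-5738901.8257, Z=2748000.9169
→ geod (Bowring, a=6378137.000): φ=25.68344600°, λ=-86.03773300°, h=1157.4590 m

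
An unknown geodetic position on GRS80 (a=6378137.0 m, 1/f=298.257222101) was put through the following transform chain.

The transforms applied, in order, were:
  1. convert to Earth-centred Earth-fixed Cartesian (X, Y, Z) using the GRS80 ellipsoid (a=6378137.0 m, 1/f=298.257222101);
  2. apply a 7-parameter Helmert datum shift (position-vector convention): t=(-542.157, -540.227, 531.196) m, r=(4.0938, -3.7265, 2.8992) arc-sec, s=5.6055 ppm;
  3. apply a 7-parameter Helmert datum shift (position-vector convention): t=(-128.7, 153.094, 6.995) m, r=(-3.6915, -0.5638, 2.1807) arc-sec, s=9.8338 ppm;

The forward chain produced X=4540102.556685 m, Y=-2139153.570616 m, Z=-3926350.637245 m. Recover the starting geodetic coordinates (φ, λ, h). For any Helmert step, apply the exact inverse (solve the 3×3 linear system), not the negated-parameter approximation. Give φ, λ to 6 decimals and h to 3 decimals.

φ=-38.226236°, λ=-25.222965°, h=2774.312 m

start: X=4540102.5567, Y=-2139153.5706, Z=-3926350.6372 m
→ Helmert⁻¹: X=4540153.2601, Y=-2139263.3575, Z=-3926369.7177
→ Helmert⁻¹: X=4540568.9553, Y=-2138852.9016, Z=-3926918.4837
→ geod (Bowring, a=6378137.000): φ=-38.22623600°, λ=-25.22296500°, h=2774.3120 m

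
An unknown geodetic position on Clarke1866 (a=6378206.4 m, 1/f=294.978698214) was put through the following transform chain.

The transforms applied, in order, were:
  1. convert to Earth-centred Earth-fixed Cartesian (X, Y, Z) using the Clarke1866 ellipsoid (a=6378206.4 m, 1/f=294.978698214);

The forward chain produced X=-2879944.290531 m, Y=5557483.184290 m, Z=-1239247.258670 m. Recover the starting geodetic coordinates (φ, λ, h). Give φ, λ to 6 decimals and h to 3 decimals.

φ=-11.273085°, λ=117.393650°, h=3477.718 m

start: X=-2879944.2905, Y=5557483.1843, Z=-1239247.2587 m
→ geod (Bowring, a=6378206.400): φ=-11.27308500°, λ=117.39365000°, h=3477.7180 m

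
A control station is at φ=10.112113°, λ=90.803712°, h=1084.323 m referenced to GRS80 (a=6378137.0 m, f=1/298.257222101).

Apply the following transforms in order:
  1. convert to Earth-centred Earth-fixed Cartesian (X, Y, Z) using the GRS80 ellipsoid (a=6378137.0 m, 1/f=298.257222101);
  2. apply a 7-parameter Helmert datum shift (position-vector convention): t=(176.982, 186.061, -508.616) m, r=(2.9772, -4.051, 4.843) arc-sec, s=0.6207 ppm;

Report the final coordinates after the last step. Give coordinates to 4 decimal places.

X=-88092.5639 m, Y=6280328.9301 m, Z=1112230.0215 m

start: φ=10.112113°, λ=90.803712°, h=1084.323 m
→ ECEF (a=6378137.000, f=1/298.257222101): X=-88100.1838, Y=6280157.0995, Z=1112649.0301
→ Helmert 7p (PV): X=-88092.5639, Y=6280328.9301, Z=1112230.0215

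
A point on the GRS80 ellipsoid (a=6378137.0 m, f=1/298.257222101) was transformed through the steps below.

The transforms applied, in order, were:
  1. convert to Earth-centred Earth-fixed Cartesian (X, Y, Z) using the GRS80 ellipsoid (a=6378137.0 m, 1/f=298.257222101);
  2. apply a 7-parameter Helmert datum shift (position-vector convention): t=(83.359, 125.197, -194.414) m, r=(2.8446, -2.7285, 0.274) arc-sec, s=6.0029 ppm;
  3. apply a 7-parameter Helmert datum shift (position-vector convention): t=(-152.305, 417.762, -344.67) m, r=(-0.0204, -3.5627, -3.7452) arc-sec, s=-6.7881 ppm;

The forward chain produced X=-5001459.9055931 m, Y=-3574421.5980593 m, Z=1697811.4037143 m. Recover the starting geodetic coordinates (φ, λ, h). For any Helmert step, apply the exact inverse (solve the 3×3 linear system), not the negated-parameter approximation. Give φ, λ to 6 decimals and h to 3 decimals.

start: X=-5001459.9056, Y=-3574421.5981, Z=1697811.4037 m
→ Helmert⁻¹: X=-5001247.3059, Y=-3574954.6034, Z=1698253.6313
→ Helmert⁻¹: X=-5001282.9229, Y=-3575028.2713, Z=1698553.3107
→ geod (Bowring, a=6378137.000): φ=15.54415100°, λ=-144.44197200°, h=1375.6110 m

φ=15.544151°, λ=-144.441972°, h=1375.611 m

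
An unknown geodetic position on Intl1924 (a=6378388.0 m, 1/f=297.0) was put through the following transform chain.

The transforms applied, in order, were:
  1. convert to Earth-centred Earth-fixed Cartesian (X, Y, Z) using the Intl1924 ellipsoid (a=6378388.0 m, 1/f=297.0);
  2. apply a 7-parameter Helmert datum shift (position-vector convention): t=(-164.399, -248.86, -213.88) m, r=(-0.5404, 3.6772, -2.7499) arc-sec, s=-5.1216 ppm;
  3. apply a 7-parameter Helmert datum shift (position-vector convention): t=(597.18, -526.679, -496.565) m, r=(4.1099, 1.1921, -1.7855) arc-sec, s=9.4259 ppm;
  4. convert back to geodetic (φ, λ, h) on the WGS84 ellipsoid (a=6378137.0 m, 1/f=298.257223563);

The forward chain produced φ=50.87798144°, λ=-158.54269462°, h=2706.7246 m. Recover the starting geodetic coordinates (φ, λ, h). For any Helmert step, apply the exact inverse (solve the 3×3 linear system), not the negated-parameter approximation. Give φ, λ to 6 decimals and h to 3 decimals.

start: φ=50.877981°, λ=-158.542695°, h=2706.725 m
→ ECEF (a=6378137.000, f=1/298.257223563): X=-3754664.3904, Y=-1475770.6250, Z=4927090.7529
→ Helmert⁻¹: X=-3755241.8830, Y=-1475164.3641, Z=4927548.5613
→ Helmert⁻¹: X=-3755164.9010, Y=-1474986.0318, Z=4927716.8696
→ geod (Bowring, a=6378388.000): φ=50.88108800°, λ=-158.55566500°, h=3109.2860 m

φ=50.881088°, λ=-158.555665°, h=3109.286 m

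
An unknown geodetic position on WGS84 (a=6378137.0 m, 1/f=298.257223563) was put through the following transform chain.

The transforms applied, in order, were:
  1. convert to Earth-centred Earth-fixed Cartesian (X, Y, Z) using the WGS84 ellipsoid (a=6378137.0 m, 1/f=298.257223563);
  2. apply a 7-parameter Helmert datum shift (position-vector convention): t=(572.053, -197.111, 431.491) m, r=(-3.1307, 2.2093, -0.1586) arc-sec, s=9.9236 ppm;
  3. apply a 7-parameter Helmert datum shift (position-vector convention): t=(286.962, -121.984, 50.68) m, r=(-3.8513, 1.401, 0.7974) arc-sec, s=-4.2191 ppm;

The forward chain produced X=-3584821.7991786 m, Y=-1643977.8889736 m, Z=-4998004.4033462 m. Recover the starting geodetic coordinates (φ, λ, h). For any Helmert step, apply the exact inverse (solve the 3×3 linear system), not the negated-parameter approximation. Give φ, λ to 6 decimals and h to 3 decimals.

start: X=-3584821.7992, Y=-1643977.8890, Z=-4998004.4033 m
→ Helmert⁻¹: X=-3585096.2933, Y=-1643755.6577, Z=-4998131.2132
→ Helmert⁻¹: X=-3585577.9605, Y=-1643469.1251, Z=-4998576.4507
→ geod (Bowring, a=6378137.000): φ=-51.91062900°, λ=-155.37538900°, h=2415.7960 m

φ=-51.910629°, λ=-155.375389°, h=2415.796 m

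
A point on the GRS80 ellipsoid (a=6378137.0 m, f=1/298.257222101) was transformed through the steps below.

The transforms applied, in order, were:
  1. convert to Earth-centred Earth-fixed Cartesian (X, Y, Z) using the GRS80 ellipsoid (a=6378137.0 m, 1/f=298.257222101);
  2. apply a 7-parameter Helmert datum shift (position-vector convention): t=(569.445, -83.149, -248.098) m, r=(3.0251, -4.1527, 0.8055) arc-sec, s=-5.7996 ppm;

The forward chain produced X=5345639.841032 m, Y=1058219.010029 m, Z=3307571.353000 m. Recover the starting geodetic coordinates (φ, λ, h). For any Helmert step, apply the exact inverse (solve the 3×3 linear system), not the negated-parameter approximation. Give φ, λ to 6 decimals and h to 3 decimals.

start: X=5345639.8410, Y=1058219.0100, Z=3307571.3530 m
→ Helmert⁻¹: X=5345172.1222, Y=1058335.9342, Z=3307715.4999
→ geod (Bowring, a=6378137.000): φ=31.43028200°, λ=11.19962200°, h=1959.8420 m

φ=31.430282°, λ=11.199622°, h=1959.842 m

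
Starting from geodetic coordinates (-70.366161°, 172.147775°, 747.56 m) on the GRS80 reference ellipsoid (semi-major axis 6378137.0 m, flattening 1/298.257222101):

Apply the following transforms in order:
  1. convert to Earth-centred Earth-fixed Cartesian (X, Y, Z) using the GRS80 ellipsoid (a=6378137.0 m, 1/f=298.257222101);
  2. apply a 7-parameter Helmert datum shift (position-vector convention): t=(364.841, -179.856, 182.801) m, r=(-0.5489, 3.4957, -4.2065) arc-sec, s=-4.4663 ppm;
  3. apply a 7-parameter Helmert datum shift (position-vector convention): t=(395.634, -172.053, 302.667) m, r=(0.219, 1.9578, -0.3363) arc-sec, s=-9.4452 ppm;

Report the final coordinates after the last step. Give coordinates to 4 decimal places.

X=-2128952.5931 m, Y=293376.7918 m, Z=-5984968.4774 m

start: φ=-70.366161°, λ=172.147775°, h=747.560 m
→ ECEF (a=6378137.000, f=1/298.257222101): X=-2129590.9077, Y=293695.4570, Z=-5985593.0437
→ Helmert 7p (PV): X=-2129312.0070, Y=293541.7909, Z=-5985348.1994
→ Helmert 7p (PV): X=-2128952.5931, Y=293376.7918, Z=-5984968.4774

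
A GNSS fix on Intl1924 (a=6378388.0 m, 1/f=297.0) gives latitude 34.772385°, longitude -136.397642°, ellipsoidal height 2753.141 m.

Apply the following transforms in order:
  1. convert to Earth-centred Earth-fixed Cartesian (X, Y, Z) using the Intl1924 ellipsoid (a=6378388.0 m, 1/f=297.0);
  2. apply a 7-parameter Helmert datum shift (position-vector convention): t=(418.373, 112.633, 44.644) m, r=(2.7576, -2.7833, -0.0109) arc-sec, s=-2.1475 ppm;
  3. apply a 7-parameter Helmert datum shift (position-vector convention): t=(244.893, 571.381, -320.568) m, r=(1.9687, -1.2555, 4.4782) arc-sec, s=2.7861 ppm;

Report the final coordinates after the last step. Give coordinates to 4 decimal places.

X=-3799174.1340 m, Y=-3618322.8168 m, Z=3618348.8021 m

start: φ=34.772385°, λ=-136.397642°, h=2753.141 m
→ ECEF (a=6378388.000, f=1/297.0): X=-3799842.4926, Y=-3618839.3115, Z=3618779.7369
→ Helmert 7p (PV): X=-3799464.9817, Y=-3618767.0864, Z=3618716.9543
→ Helmert 7p (PV): X=-3799174.1340, Y=-3618322.8168, Z=3618348.8021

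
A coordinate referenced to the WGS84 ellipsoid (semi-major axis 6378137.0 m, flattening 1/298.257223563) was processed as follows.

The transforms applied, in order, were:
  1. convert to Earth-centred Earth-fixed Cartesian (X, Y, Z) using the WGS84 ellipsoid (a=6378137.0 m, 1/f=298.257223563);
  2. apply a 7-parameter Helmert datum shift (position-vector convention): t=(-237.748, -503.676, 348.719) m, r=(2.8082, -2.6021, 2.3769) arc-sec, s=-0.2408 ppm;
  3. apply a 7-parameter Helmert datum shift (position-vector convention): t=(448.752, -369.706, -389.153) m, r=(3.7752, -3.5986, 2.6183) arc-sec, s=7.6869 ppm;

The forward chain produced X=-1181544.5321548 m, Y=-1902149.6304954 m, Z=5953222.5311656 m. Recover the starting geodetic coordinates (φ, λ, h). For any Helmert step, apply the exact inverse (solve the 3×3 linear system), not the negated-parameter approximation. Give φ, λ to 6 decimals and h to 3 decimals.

start: X=-1181544.5322, Y=-1902149.6305, Z=5953222.5312 m
→ Helmert⁻¹: X=-1181904.4677, Y=-1901641.3356, Z=5953621.3449
→ Helmert⁻¹: X=-1181613.8079, Y=-1901043.4494, Z=5953314.8478
→ geod (Bowring, a=6378137.000): φ=69.52105400°, λ=-121.86345800°, h=810.0550 m

φ=69.521054°, λ=-121.863458°, h=810.055 m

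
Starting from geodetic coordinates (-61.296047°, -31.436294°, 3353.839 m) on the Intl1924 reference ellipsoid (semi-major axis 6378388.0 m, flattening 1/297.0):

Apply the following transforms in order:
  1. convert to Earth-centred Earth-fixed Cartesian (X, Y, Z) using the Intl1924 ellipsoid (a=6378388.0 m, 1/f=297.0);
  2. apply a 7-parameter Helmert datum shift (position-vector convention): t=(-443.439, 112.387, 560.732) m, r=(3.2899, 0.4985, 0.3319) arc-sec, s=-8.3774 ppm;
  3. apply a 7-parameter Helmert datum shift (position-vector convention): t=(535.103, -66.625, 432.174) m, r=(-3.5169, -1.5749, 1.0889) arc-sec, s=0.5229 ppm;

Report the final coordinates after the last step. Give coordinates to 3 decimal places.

X=2622059.262 m, Y=-1602654.234 m, Z=-5573272.447 m

start: φ=-61.296047°, λ=-31.436294°, h=3353.839 m
→ ECEF (a=6378388.000, f=1/297.0): X=2621948.0680, Y=-1602724.5173, Z=-5574324.5767
→ Helmert 7p (PV): X=2621471.7709, Y=-1602505.5756, Z=-5573749.0460
→ Helmert 7p (PV): X=2622059.2620, Y=-1602654.2343, Z=-5573272.4473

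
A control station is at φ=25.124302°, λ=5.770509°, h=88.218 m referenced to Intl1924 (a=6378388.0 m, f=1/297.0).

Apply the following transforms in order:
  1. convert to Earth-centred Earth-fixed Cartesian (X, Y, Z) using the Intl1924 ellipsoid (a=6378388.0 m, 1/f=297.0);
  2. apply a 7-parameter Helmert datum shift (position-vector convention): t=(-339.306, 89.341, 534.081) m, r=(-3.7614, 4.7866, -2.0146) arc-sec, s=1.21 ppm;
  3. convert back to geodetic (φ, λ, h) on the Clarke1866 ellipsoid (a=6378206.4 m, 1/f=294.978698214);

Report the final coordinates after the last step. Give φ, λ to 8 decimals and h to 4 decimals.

φ=25.12950725°, λ=5.77159100°, h=232.7397 m

start: φ=25.124302°, λ=5.770509°, h=88.218 m
→ ECEF (a=6378388.000, f=1/297.0): X=5749221.3607, Y=580995.0226, Z=2691621.0495
→ Helmert 7p (PV): X=5748957.1480, Y=581077.9974, Z=2692014.3754
→ geod (Bowring, a=6378206.400): φ=25.12950725°, λ=5.77159100°, h=232.7397 m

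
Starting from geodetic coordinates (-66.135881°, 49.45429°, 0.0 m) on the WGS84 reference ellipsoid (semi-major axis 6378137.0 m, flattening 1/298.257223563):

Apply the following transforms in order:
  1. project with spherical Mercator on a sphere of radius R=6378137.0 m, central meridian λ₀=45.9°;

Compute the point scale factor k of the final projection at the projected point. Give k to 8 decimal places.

start: φ=-66.135881°, λ=49.454290°, h=0.000 m
→ into merc (λ₀=45.9°): φ=-66.13588100°, λ−λ₀=3.55429000°
scale k = 2.47176647

2.47176647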